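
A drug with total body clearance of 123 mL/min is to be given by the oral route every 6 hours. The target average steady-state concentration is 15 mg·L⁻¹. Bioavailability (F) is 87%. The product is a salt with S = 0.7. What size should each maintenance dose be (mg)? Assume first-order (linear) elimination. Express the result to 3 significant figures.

CL = 123 mL/min × 60/1000 = 7.380 L/h
At steady state, dose per interval replaces the amount cleared in that interval: F·S·D/τ = CL·Css.
D = CL × Css × τ / F / S = 7.380 × 15 × 6 / 0.87 / 0.7 = 1091 mg

1090 mg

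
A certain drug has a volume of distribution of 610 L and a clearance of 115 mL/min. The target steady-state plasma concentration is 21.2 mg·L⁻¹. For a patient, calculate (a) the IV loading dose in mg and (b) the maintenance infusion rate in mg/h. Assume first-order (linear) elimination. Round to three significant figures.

LD = Vd · C_target = 610.0 × 21.2 = 12930 mg
CL = 115 mL/min × 60/1000 = 6.900 L/h
Infusion rate = 6.900 L/h × 21.2 mg/L = 146.3 mg/h

(a) 12900 mg; (b) 146 mg/h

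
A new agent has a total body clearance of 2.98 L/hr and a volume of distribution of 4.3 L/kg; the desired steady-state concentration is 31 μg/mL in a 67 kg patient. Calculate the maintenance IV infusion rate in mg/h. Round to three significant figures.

92.4 mg/h

Maintenance depends on clearance, not Vd — rate in must match rate out.
R₀ = 2.980 × 31 = 92.38 mg/h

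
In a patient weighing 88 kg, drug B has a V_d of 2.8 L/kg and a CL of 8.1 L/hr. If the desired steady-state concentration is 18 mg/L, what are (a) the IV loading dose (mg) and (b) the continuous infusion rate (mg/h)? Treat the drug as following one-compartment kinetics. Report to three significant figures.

Vd = 2.8 L/kg × 88 kg = 246.4 L
Loading: fill Vd to C_target → 246.4 L × 18 mg/L = 4435 mg
Infusion rate = 8.100 L/h × 18 mg/L = 145.8 mg/h

(a) 4440 mg; (b) 146 mg/h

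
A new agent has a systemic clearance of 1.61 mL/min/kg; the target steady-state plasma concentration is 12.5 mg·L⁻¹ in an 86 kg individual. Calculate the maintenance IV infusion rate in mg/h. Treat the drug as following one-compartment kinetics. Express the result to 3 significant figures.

104 mg/h

CL = 1.61 mL/min/kg × 86 kg = 138.5 mL/min = 138.5 × 60/1000 = 8.310 L/h
Rate = CL × Css = 8.310 × 12.5 = 103.9 mg/h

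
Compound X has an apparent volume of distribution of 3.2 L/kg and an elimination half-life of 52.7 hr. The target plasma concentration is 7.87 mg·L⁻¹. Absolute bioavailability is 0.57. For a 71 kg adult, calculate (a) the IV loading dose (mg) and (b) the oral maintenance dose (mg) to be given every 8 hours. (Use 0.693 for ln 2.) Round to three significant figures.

Total Vd = 3.2 × 71 = 227.2 L
LD = Vd × C = 227.2 × 7.87 = 1788 mg
CL = 0.693 × Vd / t½ = 0.693 × 227.2 / 52.7 = 2.988 L/h
D = CL × Css × τ / F = 2.988 × 7.87 × 8 / 0.57 = 330.0 mg

(a) 1790 mg; (b) 330 mg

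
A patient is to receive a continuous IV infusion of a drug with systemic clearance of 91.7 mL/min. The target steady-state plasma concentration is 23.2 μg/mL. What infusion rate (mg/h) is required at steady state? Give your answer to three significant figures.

Convert clearance: 91.7 mL/min × 60 min/h ÷ 1000 mL/L = 5.502 L/h
At steady state, infusion rate equals elimination rate: rate in = CL × Css.
R₀ = 5.502 × 23.2 = 127.6 mg/h

128 mg/h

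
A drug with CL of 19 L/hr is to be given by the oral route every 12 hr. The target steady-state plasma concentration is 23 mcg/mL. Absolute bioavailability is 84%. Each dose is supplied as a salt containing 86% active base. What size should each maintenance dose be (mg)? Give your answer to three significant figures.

7260 mg

At steady state, dose per interval replaces the amount cleared in that interval: F·S·D/τ = CL·Css.
D = CL × Css × τ / F / S = 19.00 × 23 × 12 / 0.84 / 0.86 = 7259 mg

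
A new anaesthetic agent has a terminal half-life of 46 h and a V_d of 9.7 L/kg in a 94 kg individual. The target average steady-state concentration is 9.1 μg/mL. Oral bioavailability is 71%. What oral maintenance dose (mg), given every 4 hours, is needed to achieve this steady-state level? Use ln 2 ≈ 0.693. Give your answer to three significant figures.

Vd(total) = 94 kg × 9.7 L/kg = 911.8 L
CL = 0.693 × Vd / t½ = 0.693 × 911.8 / 46 = 13.74 L/h
D = CL × Css × τ / F = 13.74 × 9.1 × 4 / 0.71 = 704.4 mg

704 mg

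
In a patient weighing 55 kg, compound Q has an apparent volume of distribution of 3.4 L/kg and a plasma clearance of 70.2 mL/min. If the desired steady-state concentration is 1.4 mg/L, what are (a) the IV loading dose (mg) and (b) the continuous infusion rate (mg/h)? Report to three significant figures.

(a) 262 mg; (b) 5.90 mg/h

Total Vd = 3.4 × 55 = 187.0 L
LD = Vd · C_target = 187.0 × 1.4 = 261.8 mg
CL = 70.2 mL/min = 70.2 × 0.06 = 4.212 L/h
Maintenance infusion rate = CL × Css = 4.212 × 1.4 = 5.897 mg/h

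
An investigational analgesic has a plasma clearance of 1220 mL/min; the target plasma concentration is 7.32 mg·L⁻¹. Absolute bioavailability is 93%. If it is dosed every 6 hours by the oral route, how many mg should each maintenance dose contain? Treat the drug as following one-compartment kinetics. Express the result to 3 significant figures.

Convert clearance: 1220 mL/min × 60 min/h ÷ 1000 mL/L = 73.20 L/h
D = CL × Css × τ / F = 73.20 × 7.32 × 6 / 0.93 = 3457 mg

3460 mg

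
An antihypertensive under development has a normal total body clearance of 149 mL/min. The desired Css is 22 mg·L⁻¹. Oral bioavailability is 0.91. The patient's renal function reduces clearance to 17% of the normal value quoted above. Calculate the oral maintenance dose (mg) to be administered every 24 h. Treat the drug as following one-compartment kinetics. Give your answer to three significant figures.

882 mg

CL = 149 mL/min = 149 × 0.06 = 8.940 L/h
Patient clearance = 0.17 × 8.940 = 1.520 L/h
D = CL × Css × τ / F = 1.520 × 22 × 24 / 0.91 = 881.9 mg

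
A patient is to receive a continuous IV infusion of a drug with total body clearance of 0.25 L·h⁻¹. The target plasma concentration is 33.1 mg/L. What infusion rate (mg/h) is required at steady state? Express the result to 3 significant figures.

8.28 mg/h

Infusion rate = CL · Css = 0.2500 L/h × 33.1 mg/L = 8.275 mg/h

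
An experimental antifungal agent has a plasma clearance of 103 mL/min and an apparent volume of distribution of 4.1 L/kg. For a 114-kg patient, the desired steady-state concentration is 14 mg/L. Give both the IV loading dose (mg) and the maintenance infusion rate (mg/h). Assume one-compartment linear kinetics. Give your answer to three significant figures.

(a) 6540 mg; (b) 86.5 mg/h

Total Vd = 4.1 × 114 = 467.4 L
Loading: fill Vd to C_target → 467.4 L × 14 mg/L = 6544 mg
CL = 103 mL/min = 103 × 0.06 = 6.180 L/h
Maintenance infusion rate = CL × Css = 6.180 × 14 = 86.52 mg/h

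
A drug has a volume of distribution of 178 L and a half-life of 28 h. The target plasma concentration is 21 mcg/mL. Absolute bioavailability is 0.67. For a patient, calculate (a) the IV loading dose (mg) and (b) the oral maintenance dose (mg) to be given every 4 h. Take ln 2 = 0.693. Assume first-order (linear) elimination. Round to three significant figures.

LD = Vd × C = 178.0 × 21 = 3738 mg
CL = 0.693 × Vd / t½ = 0.693 × 178.0 / 28 = 4.406 L/h
D = CL × Css × τ / F = 4.406 × 21 × 4 / 0.67 = 552.4 mg

(a) 3740 mg; (b) 552 mg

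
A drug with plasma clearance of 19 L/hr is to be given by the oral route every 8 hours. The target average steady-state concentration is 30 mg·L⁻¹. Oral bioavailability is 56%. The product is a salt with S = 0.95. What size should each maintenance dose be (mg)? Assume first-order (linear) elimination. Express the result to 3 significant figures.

D = CL × Css × τ / F / S = 19.00 × 30 × 8 / 0.56 / 0.95 = 8571 mg

8570 mg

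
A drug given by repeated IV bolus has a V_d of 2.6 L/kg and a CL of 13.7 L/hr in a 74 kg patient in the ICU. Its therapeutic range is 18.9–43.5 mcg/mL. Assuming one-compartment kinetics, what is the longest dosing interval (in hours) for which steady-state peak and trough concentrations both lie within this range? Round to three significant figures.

11.7 h

Total Vd = 2.6 × 74 = 192.4 L
k = CL / Vd = 13.70 / 192.4 = 0.07121 h⁻¹
Between IV bolus doses, concentration decays as C = C₀·e^(−kτ), so C_peak/C_trough = e^(kτ).
τ_max = ln(C_peak/C_trough) / k = ln(43.5/18.9) / 0.07121 = 0.8336 / 0.07121 = 11.71 h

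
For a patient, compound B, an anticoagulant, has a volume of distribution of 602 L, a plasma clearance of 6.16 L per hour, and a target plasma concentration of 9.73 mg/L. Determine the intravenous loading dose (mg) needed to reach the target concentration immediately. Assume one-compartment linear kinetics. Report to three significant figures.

The loading dose fills Vd to the target concentration.
LD = Vd × C = 602.0 × 9.730 = 5857 mg

5860 mg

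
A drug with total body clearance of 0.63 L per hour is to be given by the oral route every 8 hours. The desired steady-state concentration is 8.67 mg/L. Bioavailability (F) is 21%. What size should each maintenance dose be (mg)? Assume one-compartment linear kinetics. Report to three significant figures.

208 mg

D = CL × Css × τ / F = 0.6300 × 8.67 × 8 / 0.21 = 208.1 mg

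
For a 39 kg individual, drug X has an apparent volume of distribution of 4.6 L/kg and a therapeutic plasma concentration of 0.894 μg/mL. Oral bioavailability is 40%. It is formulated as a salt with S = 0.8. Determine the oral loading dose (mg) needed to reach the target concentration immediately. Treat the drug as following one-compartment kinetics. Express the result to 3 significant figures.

501 mg

Vd(total) = 39 kg × 4.6 L/kg = 179.4 L
LD = Vd × C / F / S = 179.4 × 0.8940 / 0.4 / 0.8 = 501.2 mg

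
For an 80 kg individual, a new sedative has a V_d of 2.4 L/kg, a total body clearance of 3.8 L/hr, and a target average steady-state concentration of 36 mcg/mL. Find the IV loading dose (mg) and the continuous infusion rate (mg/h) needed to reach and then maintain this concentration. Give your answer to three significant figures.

(a) 6910 mg; (b) 137 mg/h

Vd(total) = 80 kg × 2.4 L/kg = 192.0 L
Loading dose = Vd × C = 192.0 × 36 = 6912 mg
Maintenance infusion rate = CL × Css = 3.800 × 36 = 136.8 mg/h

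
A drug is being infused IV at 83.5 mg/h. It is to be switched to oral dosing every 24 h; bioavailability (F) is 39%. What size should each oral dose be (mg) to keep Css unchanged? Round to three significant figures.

5140 mg

To maintain the same Css, the systemic dosing rate must be unchanged: F·D/τ = infusion rate.
D = rate × τ / F = 83.5 × 24 / 0.39 = 5138 mg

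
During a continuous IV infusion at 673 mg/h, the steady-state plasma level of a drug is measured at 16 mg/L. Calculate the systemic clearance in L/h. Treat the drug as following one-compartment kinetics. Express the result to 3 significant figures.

At steady state, infusion rate = CL × Css, so CL = rate / Css.
CL = 673 / 16 = 42.06 L/h

42.1 L/h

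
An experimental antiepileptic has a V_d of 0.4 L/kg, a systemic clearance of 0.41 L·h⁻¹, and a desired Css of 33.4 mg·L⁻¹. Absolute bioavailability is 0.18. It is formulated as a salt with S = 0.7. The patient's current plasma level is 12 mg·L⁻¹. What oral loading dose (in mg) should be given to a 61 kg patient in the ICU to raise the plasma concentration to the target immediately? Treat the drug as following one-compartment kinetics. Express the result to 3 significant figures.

Vd(total) = 61 kg × 0.4 L/kg = 24.40 L
The loading dose fills Vd to the target concentration.
Concentration deficit ΔC = 33.4 − 12 = 21.40 mg/L
LD = Vd × ΔC / F / S = 24.40 × 21.40 / 0.18 / 0.7 = 4144 mg

4140 mg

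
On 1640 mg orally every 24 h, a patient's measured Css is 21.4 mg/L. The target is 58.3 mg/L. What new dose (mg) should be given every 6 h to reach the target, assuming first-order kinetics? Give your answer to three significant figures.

For first-order elimination, Css ∝ F·D/(CL·τ); F and CL are unchanged, so Css ∝ D/τ.
D₂ = D₁ × (Css,target / Css,current) × (τ₂/τ₁) = 1640 × (58.3/21.4) × (6/24) = 1117 mg

1120 mg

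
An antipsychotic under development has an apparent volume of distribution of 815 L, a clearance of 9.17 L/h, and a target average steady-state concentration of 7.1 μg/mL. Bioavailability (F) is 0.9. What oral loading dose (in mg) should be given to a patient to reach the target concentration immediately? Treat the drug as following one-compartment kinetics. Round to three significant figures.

LD is governed by Vd — clearance does not enter the loading-dose calculation.
LD = Vd × C / F = 815.0 × 7.100 / 0.9 = 6429 mg

6430 mg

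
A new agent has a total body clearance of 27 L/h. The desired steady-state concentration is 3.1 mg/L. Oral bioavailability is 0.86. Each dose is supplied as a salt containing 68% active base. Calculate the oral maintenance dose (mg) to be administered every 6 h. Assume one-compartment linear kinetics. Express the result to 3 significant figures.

859 mg

At steady state, dose per interval replaces the amount cleared in that interval: F·S·D/τ = CL·Css.
D = CL × Css × τ / F / S = 27.00 × 3.1 × 6 / 0.86 / 0.68 = 858.8 mg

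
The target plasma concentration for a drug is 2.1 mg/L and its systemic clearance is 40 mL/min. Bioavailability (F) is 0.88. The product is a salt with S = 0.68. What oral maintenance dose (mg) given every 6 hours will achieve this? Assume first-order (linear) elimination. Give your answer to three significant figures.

Convert clearance: 40 mL/min × 60 min/h ÷ 1000 mL/L = 2.400 L/h
D = CL × Css × τ / F / S = 2.400 × 2.1 × 6 / 0.88 / 0.68 = 50.53 mg

50.5 mg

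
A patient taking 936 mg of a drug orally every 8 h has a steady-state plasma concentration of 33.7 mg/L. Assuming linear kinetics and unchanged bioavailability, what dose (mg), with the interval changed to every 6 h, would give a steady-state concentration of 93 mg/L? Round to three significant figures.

1940 mg

With linear kinetics, Css is proportional to dose rate (D/τ) at fixed clearance.
D₂ = D₁ × (Css,target / Css,current) × (τ₂/τ₁) = 936 × (93/33.7) × (6/8) = 1937 mg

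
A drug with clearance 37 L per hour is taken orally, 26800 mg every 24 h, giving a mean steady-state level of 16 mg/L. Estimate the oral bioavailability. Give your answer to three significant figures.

0.530

F·D/τ = CL·Css at steady state → F = CL·Css·τ / D.
F = 37 × 16 × 24 / 26800 = 0.530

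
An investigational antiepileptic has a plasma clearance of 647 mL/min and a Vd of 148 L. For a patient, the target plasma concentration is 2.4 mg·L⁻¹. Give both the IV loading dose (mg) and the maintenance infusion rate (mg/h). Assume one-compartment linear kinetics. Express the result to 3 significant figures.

(a) 355 mg; (b) 93.2 mg/h

LD = Vd · C_target = 148.0 × 2.4 = 355.2 mg
CL = 647 mL/min × 60/1000 = 38.82 L/h
Maintenance infusion rate = CL × Css = 38.82 × 2.4 = 93.17 mg/h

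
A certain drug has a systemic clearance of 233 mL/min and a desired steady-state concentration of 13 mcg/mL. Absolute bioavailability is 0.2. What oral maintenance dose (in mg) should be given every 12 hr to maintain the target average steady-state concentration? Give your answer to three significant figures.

10900 mg

CL = 233 mL/min × 60/1000 = 13.98 L/h
D = CL × Css × τ / F = 13.98 × 13 × 12 / 0.2 = 10900 mg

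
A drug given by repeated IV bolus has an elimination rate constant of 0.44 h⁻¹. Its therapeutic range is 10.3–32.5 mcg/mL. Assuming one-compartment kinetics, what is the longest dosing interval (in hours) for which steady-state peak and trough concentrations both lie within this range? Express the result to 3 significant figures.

Between IV bolus doses, concentration decays as C = C₀·e^(−kτ), so C_peak/C_trough = e^(kτ).
τ_max = ln(C_peak/C_trough) / k = ln(32.5/10.3) / 0.4400 = 1.149 / 0.4400 = 2.611 h

2.61 h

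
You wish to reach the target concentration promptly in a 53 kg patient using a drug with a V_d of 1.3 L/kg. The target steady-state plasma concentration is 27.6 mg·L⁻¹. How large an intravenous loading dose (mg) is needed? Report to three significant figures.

1900 mg

Vd(total) = 53 kg × 1.3 L/kg = 68.90 L
LD = Vd × C = 68.90 × 27.60 = 1902 mg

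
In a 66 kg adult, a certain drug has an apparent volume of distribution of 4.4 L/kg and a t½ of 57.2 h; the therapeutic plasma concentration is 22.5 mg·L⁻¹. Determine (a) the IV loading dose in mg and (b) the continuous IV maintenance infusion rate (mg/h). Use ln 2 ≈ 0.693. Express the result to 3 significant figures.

(a) 6530 mg; (b) 79.2 mg/h

Total Vd = 4.4 × 66 = 290.4 L
LD = Vd × C = 290.4 × 22.5 = 6534 mg
CL = 0.693 × Vd / t½ = 0.693 × 290.4 / 57.2 = 3.518 L/h
Infusion rate = CL × Css = 3.518 × 22.5 = 79.16 mg/h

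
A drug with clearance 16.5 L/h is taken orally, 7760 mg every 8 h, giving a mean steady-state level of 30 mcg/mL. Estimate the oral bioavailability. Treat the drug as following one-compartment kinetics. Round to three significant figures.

F·D/τ = CL·Css at steady state → F = CL·Css·τ / D.
F = 16.5 × 30 × 8 / 7760 = 0.510

0.510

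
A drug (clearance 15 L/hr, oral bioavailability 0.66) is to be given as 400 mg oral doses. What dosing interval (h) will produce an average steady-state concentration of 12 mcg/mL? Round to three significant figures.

1.47 h

F·D/τ = CL·Css → τ = F·D / (CL·Css).
τ = 0.66 × 400 / (15 × 12) = 1.467 h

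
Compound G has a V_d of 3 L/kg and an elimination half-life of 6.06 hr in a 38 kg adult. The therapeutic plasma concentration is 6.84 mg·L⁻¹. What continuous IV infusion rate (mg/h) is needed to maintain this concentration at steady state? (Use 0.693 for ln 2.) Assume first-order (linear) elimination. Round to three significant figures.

Vd(total) = 38 kg × 3 L/kg = 114.0 L
CL = ln 2 · Vd / t½ = 0.693 × 114.0 / 6.06 = 13.04 L/h
Infusion rate = CL × Css = 13.04 × 6.84 = 89.19 mg/h

89.2 mg/h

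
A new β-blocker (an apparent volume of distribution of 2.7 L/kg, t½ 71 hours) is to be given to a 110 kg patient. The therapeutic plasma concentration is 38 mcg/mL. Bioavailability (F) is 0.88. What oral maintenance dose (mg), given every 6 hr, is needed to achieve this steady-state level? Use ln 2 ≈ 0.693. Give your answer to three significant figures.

Total Vd = 2.7 × 110 = 297.0 L
CL = 0.693 × Vd / t½ = 0.693 × 297.0 / 71 = 2.899 L/h
D = CL × Css × τ / F = 2.899 × 38 × 6 / 0.88 = 751.1 mg

751 mg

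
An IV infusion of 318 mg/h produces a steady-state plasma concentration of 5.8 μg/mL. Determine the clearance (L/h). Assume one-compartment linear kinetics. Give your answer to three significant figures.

At steady state, infusion rate = CL × Css, so CL = rate / Css.
CL = 318 / 5.8 = 54.83 L/h

54.8 L/h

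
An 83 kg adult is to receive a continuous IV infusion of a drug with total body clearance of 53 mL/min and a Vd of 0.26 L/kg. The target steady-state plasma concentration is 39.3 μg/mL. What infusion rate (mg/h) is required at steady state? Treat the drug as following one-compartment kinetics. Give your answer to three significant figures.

125 mg/h

Convert clearance: 53 mL/min × 60 min/h ÷ 1000 mL/L = 3.180 L/h
Rate = CL × Css = 3.180 × 39.3 = 125.0 mg/h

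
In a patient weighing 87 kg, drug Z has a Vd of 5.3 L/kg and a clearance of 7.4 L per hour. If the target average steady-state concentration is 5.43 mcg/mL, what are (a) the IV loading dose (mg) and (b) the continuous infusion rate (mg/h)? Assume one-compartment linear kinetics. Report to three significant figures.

(a) 2500 mg; (b) 40.2 mg/h

Total Vd = 5.3 × 87 = 461.1 L
Loading: fill Vd to C_target → 461.1 L × 5.43 mg/L = 2504 mg
Maintenance infusion rate = CL × Css = 7.400 × 5.43 = 40.18 mg/h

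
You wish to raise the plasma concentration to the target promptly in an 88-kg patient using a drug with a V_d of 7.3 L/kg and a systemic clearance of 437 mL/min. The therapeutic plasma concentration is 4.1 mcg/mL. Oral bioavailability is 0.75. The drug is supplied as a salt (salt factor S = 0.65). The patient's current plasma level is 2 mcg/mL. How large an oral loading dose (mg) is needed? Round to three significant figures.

2770 mg

Vd = 7.3 L/kg × 88 kg = 642.4 L
Concentration deficit ΔC = 4.1 − 2 = 2.100 mg/L
LD = Vd × ΔC / F / S = 642.4 × 2.100 / 0.75 / 0.65 = 2767 mg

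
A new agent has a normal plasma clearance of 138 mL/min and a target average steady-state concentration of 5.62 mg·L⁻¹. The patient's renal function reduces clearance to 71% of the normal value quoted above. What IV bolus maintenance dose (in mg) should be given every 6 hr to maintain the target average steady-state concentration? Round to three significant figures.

Convert clearance: 138 mL/min × 60 min/h ÷ 1000 mL/L = 8.280 L/h
Patient clearance = 0.71 × 8.280 = 5.879 L/h
D = CL × Css × τ = 5.879 × 5.62 × 6 = 198.2 mg

198 mg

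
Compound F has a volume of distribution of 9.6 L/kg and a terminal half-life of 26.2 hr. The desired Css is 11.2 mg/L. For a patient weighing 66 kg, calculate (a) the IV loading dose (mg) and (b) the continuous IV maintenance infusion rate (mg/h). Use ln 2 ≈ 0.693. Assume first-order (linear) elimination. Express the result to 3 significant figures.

(a) 7100 mg; (b) 188 mg/h

Total Vd = 9.6 × 66 = 633.6 L
LD = Vd × C = 633.6 × 11.2 = 7096 mg
CL = 0.693 × Vd / t½ = 0.693 × 633.6 / 26.2 = 16.76 L/h
Infusion rate = CL × Css = 16.76 × 11.2 = 187.7 mg/h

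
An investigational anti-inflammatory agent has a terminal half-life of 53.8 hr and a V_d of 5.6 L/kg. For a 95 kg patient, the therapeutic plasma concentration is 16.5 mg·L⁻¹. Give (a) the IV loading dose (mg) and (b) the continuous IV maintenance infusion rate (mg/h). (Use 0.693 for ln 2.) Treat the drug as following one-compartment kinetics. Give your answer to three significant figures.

(a) 8780 mg; (b) 113 mg/h

Vd = 5.6 L/kg × 95 kg = 532.0 L
LD = Vd × C = 532.0 × 16.5 = 8778 mg
CL = 0.693 × Vd / t½ = 0.693 × 532.0 / 53.8 = 6.853 L/h
Infusion rate = CL × Css = 6.853 × 16.5 = 113.1 mg/h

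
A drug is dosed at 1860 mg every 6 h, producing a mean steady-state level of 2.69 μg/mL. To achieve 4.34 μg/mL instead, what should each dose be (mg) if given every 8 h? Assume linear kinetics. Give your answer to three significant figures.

4000 mg

For first-order elimination, Css ∝ F·D/(CL·τ); F and CL are unchanged, so Css ∝ D/τ.
D₂ = D₁ × (Css,target / Css,current) × (τ₂/τ₁) = 1860 × (4.34/2.69) × (8/6) = 4001 mg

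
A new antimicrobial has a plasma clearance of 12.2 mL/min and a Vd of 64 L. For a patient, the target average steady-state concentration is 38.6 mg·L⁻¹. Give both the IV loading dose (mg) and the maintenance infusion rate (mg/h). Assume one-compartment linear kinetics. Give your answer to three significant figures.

Loading dose = Vd × C = 64.00 × 38.6 = 2470 mg
CL = 12.2 mL/min × 60/1000 = 0.7320 L/h
Maintenance infusion rate = CL × Css = 0.7320 × 38.6 = 28.26 mg/h

(a) 2470 mg; (b) 28.3 mg/h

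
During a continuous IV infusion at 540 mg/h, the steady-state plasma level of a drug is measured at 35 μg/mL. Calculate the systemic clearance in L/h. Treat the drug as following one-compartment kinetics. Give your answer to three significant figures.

At steady state, infusion rate = CL × Css, so CL = rate / Css.
CL = 540 / 35 = 15.43 L/h

15.4 L/h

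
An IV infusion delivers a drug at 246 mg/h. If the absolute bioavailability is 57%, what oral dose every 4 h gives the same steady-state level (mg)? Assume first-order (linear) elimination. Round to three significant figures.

1730 mg

To maintain the same Css, the systemic dosing rate must be unchanged: F·D/τ = infusion rate.
D = rate × τ / F = 246 × 4 / 0.57 = 1726 mg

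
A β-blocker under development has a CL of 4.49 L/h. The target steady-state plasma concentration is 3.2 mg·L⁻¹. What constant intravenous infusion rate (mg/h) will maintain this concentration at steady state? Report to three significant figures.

14.4 mg/h

Rate = CL × Css = 4.490 × 3.2 = 14.37 mg/h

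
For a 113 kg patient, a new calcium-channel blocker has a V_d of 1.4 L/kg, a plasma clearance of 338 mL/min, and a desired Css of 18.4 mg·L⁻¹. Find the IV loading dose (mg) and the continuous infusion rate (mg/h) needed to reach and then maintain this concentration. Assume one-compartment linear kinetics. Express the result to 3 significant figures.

Vd(total) = 113 kg × 1.4 L/kg = 158.2 L
Loading dose = Vd × C = 158.2 × 18.4 = 2911 mg
Convert clearance: 338 mL/min × 60 min/h ÷ 1000 mL/L = 20.28 L/h
Infusion rate = 20.28 L/h × 18.4 mg/L = 373.2 mg/h

(a) 2910 mg; (b) 373 mg/h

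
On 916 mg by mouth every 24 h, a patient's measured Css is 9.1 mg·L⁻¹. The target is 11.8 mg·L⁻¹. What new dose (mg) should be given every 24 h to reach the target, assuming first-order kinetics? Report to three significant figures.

1190 mg

For first-order elimination, Css ∝ F·D/(CL·τ); F and CL are unchanged, so Css ∝ D/τ.
D₂ = D₁ × (Css,target / Css,current) = 916 × 11.8/9.1 = 1188 mg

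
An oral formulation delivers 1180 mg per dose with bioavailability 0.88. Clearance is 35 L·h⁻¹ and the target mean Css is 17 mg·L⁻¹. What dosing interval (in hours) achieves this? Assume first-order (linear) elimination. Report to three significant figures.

1.75 h

F·D/τ = CL·Css → τ = F·D / (CL·Css).
τ = 0.88 × 1180 / (35 × 17) = 1.745 h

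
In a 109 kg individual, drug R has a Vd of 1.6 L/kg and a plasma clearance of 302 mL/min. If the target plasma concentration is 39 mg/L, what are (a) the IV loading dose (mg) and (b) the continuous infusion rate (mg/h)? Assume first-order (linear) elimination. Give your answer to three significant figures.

(a) 6800 mg; (b) 707 mg/h

Total Vd = 1.6 × 109 = 174.4 L
Loading dose = Vd × C = 174.4 × 39 = 6802 mg
CL = 302 mL/min × 60/1000 = 18.12 L/h
Infusion rate = 18.12 L/h × 39 mg/L = 706.7 mg/h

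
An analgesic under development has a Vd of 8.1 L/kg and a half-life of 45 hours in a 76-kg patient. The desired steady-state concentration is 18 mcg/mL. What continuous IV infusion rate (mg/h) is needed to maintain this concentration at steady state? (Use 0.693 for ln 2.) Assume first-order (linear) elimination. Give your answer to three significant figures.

Vd = 8.1 L/kg × 76 kg = 615.6 L
CL = 0.693 × Vd / t½ = 0.693 × 615.6 / 45 = 9.480 L/h
Infusion rate = CL × Css = 9.480 × 18 = 170.6 mg/h

171 mg/h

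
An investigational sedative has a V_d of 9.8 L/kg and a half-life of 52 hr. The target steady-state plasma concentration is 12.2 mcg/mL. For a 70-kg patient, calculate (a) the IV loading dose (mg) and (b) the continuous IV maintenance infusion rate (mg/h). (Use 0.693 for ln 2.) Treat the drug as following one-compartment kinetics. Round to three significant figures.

(a) 8370 mg; (b) 112 mg/h

Vd(total) = 70 kg × 9.8 L/kg = 686.0 L
LD = Vd × C = 686.0 × 12.2 = 8369 mg
CL = 0.693 × Vd / t½ = 0.693 × 686.0 / 52 = 9.142 L/h
Infusion rate = CL × Css = 9.142 × 12.2 = 111.5 mg/h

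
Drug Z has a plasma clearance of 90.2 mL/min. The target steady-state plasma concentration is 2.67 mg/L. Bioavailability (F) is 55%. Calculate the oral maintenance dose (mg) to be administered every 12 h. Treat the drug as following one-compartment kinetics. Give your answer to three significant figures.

315 mg

CL = 90.2 mL/min × 60/1000 = 5.412 L/h
D = CL × Css × τ / F = 5.412 × 2.67 × 12 / 0.55 = 315.3 mg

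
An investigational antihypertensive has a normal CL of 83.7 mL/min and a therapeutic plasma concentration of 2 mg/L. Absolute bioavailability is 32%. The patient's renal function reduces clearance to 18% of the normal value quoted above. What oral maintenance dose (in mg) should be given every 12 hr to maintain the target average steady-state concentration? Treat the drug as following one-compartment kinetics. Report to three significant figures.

Convert clearance: 83.7 mL/min × 60 min/h ÷ 1000 mL/L = 5.022 L/h
Patient clearance = 0.18 × 5.022 = 0.9040 L/h
D = CL × Css × τ / F = 0.9040 × 2 × 12 / 0.32 = 67.80 mg

67.8 mg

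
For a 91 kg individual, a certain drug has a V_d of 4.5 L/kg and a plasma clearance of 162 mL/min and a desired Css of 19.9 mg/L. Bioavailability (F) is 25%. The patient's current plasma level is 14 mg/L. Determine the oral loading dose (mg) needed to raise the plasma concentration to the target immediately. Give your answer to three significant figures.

9660 mg

Total Vd = 4.5 × 91 = 409.5 L
Concentration deficit ΔC = 19.9 − 14 = 5.900 mg/L
LD = Vd × ΔC / F = 409.5 × 5.900 / 0.25 = 9664 mg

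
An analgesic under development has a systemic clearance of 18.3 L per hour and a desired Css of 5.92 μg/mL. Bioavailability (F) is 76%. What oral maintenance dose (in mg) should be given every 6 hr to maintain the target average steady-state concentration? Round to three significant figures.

855 mg

D = CL × Css × τ / F = 18.30 × 5.92 × 6 / 0.76 = 855.3 mg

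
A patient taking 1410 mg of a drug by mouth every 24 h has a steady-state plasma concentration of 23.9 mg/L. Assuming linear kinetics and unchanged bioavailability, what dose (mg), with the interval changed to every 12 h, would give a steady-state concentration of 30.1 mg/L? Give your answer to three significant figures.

888 mg

With linear kinetics, Css is proportional to dose rate (D/τ) at fixed clearance.
D₂ = D₁ × (Css,target / Css,current) × (τ₂/τ₁) = 1410 × (30.1/23.9) × (12/24) = 887.9 mg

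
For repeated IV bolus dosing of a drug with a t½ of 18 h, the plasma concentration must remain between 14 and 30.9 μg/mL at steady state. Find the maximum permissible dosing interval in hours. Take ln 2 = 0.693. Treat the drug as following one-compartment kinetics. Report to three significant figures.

20.6 h

k = 0.693 / t½ = 0.693 / 18 = 0.03850 h⁻¹
Between IV bolus doses, concentration decays as C = C₀·e^(−kτ), so C_peak/C_trough = e^(kτ).
τ_max = ln(C_peak/C_trough) / k = ln(30.9/14) / 0.03850 = 0.7917 / 0.03850 = 20.56 h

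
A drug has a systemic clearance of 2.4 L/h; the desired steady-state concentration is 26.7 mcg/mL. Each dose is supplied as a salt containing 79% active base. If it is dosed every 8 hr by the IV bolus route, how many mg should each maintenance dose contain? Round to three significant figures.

649 mg

At steady state, dose per interval replaces the amount cleared in that interval: S·D/τ = CL·Css.
D = CL × Css × τ / S = 2.400 × 26.7 × 8 / 0.79 = 648.9 mg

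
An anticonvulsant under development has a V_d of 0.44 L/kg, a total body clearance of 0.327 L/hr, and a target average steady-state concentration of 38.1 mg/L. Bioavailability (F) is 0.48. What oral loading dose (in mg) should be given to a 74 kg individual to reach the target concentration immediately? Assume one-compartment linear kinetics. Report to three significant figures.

2580 mg

Total Vd = 0.44 × 74 = 32.56 L
LD = Vd × C / F = 32.56 × 38.10 / 0.48 = 2584 mg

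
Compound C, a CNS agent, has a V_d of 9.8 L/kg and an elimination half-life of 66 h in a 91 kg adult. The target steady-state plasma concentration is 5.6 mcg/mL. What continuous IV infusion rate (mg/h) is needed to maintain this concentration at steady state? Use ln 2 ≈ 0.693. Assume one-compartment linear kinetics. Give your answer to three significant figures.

Total Vd = 9.8 × 91 = 891.8 L
k = 0.693/66 = 0.01050 h⁻¹, so CL = k·Vd = 0.01050 × 891.8 = 9.364 L/h
Infusion rate = CL × Css = 9.364 × 5.6 = 52.44 mg/h

52.4 mg/h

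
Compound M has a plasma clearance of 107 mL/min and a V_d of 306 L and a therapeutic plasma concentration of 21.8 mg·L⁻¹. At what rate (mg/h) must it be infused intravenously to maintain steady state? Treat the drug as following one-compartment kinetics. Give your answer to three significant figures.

140 mg/h

CL = 107 mL/min = 107 × 0.06 = 6.420 L/h
Maintenance depends on clearance, not Vd — rate in must match rate out.
R₀ = 6.420 × 21.8 = 140.0 mg/h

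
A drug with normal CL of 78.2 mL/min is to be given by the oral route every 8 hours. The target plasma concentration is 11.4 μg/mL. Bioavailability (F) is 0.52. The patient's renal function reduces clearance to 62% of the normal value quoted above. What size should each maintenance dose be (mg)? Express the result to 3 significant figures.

510 mg

CL = 78.2 mL/min = 78.2 × 0.06 = 4.692 L/h
Patient clearance = 0.62 × 4.692 = 2.909 L/h
At steady state, dose per interval replaces the amount cleared in that interval: F·D/τ = CL·Css.
D = CL × Css × τ / F = 2.909 × 11.4 × 8 / 0.52 = 510.2 mg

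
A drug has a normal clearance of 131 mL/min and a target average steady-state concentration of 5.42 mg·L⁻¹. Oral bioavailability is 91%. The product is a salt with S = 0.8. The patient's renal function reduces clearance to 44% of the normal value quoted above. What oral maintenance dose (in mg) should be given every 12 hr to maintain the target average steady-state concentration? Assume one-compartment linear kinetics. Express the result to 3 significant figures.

CL = 131 mL/min × 60/1000 = 7.860 L/h
Patient clearance = 0.44 × 7.860 = 3.458 L/h
D = CL × Css × τ / F / S = 3.458 × 5.42 × 12 / 0.91 / 0.8 = 308.9 mg

309 mg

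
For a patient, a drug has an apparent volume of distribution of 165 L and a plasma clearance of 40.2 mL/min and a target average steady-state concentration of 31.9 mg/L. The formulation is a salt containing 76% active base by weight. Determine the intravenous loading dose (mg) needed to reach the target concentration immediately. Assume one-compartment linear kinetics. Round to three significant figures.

LD = Vd × C / S = 165.0 × 31.90 / 0.76 = 6926 mg

6930 mg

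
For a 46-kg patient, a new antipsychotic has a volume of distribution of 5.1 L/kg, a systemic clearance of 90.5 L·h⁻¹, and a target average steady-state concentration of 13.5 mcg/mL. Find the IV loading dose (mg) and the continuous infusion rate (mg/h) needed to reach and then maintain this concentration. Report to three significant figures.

(a) 3170 mg; (b) 1220 mg/h

Vd = 5.1 L/kg × 46 kg = 234.6 L
Loading dose = Vd × C = 234.6 × 13.5 = 3167 mg
Maintenance infusion rate = CL × Css = 90.50 × 13.5 = 1222 mg/h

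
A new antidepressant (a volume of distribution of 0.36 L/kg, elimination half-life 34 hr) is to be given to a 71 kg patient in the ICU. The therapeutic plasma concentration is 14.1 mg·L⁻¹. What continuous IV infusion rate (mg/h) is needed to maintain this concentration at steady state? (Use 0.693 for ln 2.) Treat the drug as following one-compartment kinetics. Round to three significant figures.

Vd(total) = 71 kg × 0.36 L/kg = 25.56 L
CL = 0.693 × Vd / t½ = 0.693 × 25.56 / 34 = 0.5210 L/h
Infusion rate = CL × Css = 0.5210 × 14.1 = 7.346 mg/h

7.35 mg/h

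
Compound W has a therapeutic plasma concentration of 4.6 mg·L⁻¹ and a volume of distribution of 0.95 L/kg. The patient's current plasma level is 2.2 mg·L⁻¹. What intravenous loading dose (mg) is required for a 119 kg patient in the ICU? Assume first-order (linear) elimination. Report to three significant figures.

Vd = 0.95 L/kg × 119 kg = 113.1 L
The loading dose fills Vd to the target concentration.
Concentration deficit ΔC = 4.6 − 2.2 = 2.400 mg/L
LD = Vd × ΔC = 113.1 × 2.400 = 271.4 mg

271 mg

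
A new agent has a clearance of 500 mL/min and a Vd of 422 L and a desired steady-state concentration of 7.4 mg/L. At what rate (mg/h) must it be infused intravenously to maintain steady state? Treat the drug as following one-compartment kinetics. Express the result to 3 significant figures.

Convert clearance: 500 mL/min × 60 min/h ÷ 1000 mL/L = 30.00 L/h
Infusion rate = CL · Css = 30.00 L/h × 7.4 mg/L = 222.0 mg/h

222 mg/h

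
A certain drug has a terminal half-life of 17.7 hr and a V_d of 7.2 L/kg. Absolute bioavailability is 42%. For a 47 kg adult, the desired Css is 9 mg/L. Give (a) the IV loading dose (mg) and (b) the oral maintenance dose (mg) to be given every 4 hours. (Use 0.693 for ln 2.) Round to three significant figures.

(a) 3050 mg; (b) 1140 mg

Total Vd = 7.2 × 47 = 338.4 L
LD = Vd × C = 338.4 × 9 = 3046 mg
CL = 0.693 × Vd / t½ = 0.693 × 338.4 / 17.7 = 13.25 L/h
D = CL × Css × τ / F = 13.25 × 9 × 4 / 0.42 = 1136 mg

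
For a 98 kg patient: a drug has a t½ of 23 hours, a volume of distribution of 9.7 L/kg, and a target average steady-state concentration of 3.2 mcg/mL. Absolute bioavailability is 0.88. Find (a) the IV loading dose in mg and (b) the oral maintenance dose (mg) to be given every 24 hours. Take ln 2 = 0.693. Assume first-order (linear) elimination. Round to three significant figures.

Vd(total) = 98 kg × 9.7 L/kg = 950.6 L
LD = Vd × C = 950.6 × 3.2 = 3042 mg
CL = 0.693 × Vd / t½ = 0.693 × 950.6 / 23 = 28.64 L/h
D = CL × Css × τ / F = 28.64 × 3.2 × 24 / 0.88 = 2499 mg

(a) 3040 mg; (b) 2500 mg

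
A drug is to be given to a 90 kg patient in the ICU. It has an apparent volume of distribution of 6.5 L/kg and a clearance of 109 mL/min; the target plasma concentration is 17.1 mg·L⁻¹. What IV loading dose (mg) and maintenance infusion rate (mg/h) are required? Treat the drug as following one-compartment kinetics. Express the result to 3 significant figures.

(a) 10000 mg; (b) 112 mg/h

Total Vd = 6.5 × 90 = 585.0 L
Loading: fill Vd to C_target → 585.0 L × 17.1 mg/L = 10000 mg
Convert clearance: 109 mL/min × 60 min/h ÷ 1000 mL/L = 6.540 L/h
Maintenance infusion rate = CL × Css = 6.540 × 17.1 = 111.8 mg/h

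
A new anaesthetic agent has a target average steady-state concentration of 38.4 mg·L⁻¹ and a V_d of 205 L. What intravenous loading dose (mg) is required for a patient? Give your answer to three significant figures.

7870 mg

The loading dose fills Vd to the target concentration.
LD = Vd × C = 205.0 × 38.40 = 7872 mg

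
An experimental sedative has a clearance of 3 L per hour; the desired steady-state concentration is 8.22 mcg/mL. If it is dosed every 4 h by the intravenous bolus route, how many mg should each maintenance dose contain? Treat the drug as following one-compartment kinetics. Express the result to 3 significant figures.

At steady state, dose per interval replaces the amount cleared in that interval: D/τ = CL·Css.
D = CL × Css × τ = 3.000 × 8.22 × 4 = 98.64 mg

98.6 mg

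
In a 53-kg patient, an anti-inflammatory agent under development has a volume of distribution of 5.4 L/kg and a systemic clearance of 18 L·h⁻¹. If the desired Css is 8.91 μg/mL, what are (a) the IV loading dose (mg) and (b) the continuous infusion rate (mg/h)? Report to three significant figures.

(a) 2550 mg; (b) 160 mg/h

Vd = 5.4 L/kg × 53 kg = 286.2 L
LD = Vd · C_target = 286.2 × 8.91 = 2550 mg
Maintenance: replace elimination → rate = CL × Css = 18.00 × 8.91 = 160.4 mg/h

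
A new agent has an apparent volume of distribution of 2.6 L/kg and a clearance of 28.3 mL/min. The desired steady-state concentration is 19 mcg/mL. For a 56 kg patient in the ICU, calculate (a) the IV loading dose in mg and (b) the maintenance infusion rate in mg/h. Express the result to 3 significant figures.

(a) 2770 mg; (b) 32.3 mg/h

Vd(total) = 56 kg × 2.6 L/kg = 145.6 L
Loading dose = Vd × C = 145.6 × 19 = 2766 mg
Convert clearance: 28.3 mL/min × 60 min/h ÷ 1000 mL/L = 1.698 L/h
Maintenance: replace elimination → rate = CL × Css = 1.698 × 19 = 32.26 mg/h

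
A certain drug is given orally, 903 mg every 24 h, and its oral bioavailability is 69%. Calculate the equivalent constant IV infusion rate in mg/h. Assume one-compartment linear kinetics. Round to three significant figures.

26.0 mg/h

Equivalent systemic input: infusion rate = F·D/τ.
Rate = 0.69 × 903 / 24 = 25.96 mg/h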